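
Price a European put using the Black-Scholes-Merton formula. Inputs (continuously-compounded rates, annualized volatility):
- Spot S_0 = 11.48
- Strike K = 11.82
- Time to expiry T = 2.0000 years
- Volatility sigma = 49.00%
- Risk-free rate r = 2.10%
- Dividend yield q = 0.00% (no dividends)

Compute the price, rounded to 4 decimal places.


Answer: Price = 3.0189

Derivation:
d1 = (ln(S/K) + (r - q + 0.5*sigma^2) * T) / (sigma * sqrt(T)) = 0.36497299
d2 = d1 - sigma * sqrt(T) = -0.32799166
exp(-rT) = 0.95886978; exp(-qT) = 1.00000000
P = K * exp(-rT) * N(-d2) - S_0 * exp(-qT) * N(-d1)
N(-d1) = 0.35756578; N(-d2) = 0.62854101
P = 11.8200 * 0.95886978 * 0.62854101 - 11.4800 * 1.00000000 * 0.35756578 = 3.0189


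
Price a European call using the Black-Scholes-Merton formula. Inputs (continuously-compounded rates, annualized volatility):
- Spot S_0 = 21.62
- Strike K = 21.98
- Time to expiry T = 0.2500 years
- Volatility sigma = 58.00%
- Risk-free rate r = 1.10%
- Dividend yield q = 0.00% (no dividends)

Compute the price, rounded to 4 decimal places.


d1 = (ln(S/K) + (r - q + 0.5*sigma^2) * T) / (sigma * sqrt(T)) = 0.09753746
d2 = d1 - sigma * sqrt(T) = -0.19246254
exp(-rT) = 0.99725378; exp(-qT) = 1.00000000
C = S_0 * exp(-qT) * N(d1) - K * exp(-rT) * N(d2)
N(d1) = 0.53885021; N(d2) = 0.42368995
C = 21.6200 * 1.00000000 * 0.53885021 - 21.9800 * 0.99725378 * 0.42368995 = 2.3628

Answer: Price = 2.3628


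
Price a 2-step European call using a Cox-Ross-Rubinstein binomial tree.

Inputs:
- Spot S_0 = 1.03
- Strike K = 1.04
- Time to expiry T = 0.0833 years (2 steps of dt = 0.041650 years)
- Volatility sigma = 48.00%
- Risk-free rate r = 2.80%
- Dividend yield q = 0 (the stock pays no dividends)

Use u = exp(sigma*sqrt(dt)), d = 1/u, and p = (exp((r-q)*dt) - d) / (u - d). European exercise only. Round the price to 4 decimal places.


Answer: Price = V(0,0) = 0.0492

Derivation:
dt = T/N = 0.041650
u = exp(sigma*sqrt(dt)) = 1.102919; d = 1/u = 0.906685
p = (exp((r-q)*dt) - d) / (u - d) = 0.481476
Discount per step: exp(-r*dt) = 0.998834
Stock lattice S(k, i) with i counting down-moves:
  k=0: S(0,0) = 1.0300
  k=1: S(1,0) = 1.1360; S(1,1) = 0.9339
  k=2: S(2,0) = 1.2529; S(2,1) = 1.0300; S(2,2) = 0.8467
Terminal payoffs V(N, i) = max(S_T - K, 0):
  V(2,0) = 0.212922; V(2,1) = 0.000000; V(2,2) = 0.000000
Backward induction: V(k, i) = exp(-r*dt) * [p * V(k+1, i) + (1-p) * V(k+1, i+1)].
  V(1,0) = exp(-r*dt) * [p*0.212922 + (1-p)*0.000000] = 0.102398
  V(1,1) = exp(-r*dt) * [p*0.000000 + (1-p)*0.000000] = 0.000000
  V(0,0) = exp(-r*dt) * [p*0.102398 + (1-p)*0.000000] = 0.049244


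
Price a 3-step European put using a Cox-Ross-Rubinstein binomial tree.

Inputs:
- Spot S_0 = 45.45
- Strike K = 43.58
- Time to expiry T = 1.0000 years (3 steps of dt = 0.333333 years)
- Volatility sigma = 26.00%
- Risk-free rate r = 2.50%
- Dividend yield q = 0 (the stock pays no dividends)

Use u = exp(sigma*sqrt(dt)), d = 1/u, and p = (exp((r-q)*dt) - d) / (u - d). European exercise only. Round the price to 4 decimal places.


Answer: Price = V(0,0) = 3.5508

Derivation:
dt = T/N = 0.333333
u = exp(sigma*sqrt(dt)) = 1.161963; d = 1/u = 0.860612
p = (exp((r-q)*dt) - d) / (u - d) = 0.490311
Discount per step: exp(-r*dt) = 0.991701
Stock lattice S(k, i) with i counting down-moves:
  k=0: S(0,0) = 45.4500
  k=1: S(1,0) = 52.8112; S(1,1) = 39.1148
  k=2: S(2,0) = 61.3647; S(2,1) = 45.4500; S(2,2) = 33.6627
  k=3: S(3,0) = 71.3035; S(3,1) = 52.8112; S(3,2) = 39.1148; S(3,3) = 28.9705
Terminal payoffs V(N, i) = max(K - S_T, 0):
  V(3,0) = 0.000000; V(3,1) = 0.000000; V(3,2) = 4.465167; V(3,3) = 14.609455
Backward induction: V(k, i) = exp(-r*dt) * [p * V(k+1, i) + (1-p) * V(k+1, i+1)].
  V(2,0) = exp(-r*dt) * [p*0.000000 + (1-p)*0.000000] = 0.000000
  V(2,1) = exp(-r*dt) * [p*0.000000 + (1-p)*4.465167] = 2.256959
  V(2,2) = exp(-r*dt) * [p*4.465167 + (1-p)*14.609455] = 9.555633
  V(1,0) = exp(-r*dt) * [p*0.000000 + (1-p)*2.256959] = 1.140800
  V(1,1) = exp(-r*dt) * [p*2.256959 + (1-p)*9.555633] = 5.927409
  V(0,0) = exp(-r*dt) * [p*1.140800 + (1-p)*5.927409] = 3.550767


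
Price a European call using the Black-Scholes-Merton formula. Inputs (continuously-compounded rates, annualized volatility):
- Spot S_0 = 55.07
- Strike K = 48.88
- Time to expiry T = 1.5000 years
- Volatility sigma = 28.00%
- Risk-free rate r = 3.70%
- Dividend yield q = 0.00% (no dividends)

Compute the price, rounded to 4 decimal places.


Answer: Price = 12.1759

Derivation:
d1 = (ln(S/K) + (r - q + 0.5*sigma^2) * T) / (sigma * sqrt(T)) = 0.68100710
d2 = d1 - sigma * sqrt(T) = 0.33807854
exp(-rT) = 0.94601202; exp(-qT) = 1.00000000
C = S_0 * exp(-qT) * N(d1) - K * exp(-rT) * N(d2)
N(d1) = 0.75206650; N(d2) = 0.63234800
C = 55.0700 * 1.00000000 * 0.75206650 - 48.8800 * 0.94601202 * 0.63234800 = 12.1759


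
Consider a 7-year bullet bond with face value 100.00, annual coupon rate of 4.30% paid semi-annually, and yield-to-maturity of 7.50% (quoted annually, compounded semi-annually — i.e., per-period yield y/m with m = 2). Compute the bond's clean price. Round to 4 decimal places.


Coupon per period c = face * coupon_rate / m = 2.150000
Periods per year m = 2; per-period yield y/m = 0.037500
Number of cashflows N = 14
Cashflows (t years, CF_t, discount factor 1/(1+y/m)^(m*t), PV):
  t = 0.5000: CF_t = 2.150000, DF = 0.963855, PV = 2.072289
  t = 1.0000: CF_t = 2.150000, DF = 0.929017, PV = 1.997387
  t = 1.5000: CF_t = 2.150000, DF = 0.895438, PV = 1.925192
  t = 2.0000: CF_t = 2.150000, DF = 0.863073, PV = 1.855607
  t = 2.5000: CF_t = 2.150000, DF = 0.831878, PV = 1.788537
  t = 3.0000: CF_t = 2.150000, DF = 0.801810, PV = 1.723891
  t = 3.5000: CF_t = 2.150000, DF = 0.772829, PV = 1.661582
  t = 4.0000: CF_t = 2.150000, DF = 0.744895, PV = 1.601525
  t = 4.5000: CF_t = 2.150000, DF = 0.717971, PV = 1.543638
  t = 5.0000: CF_t = 2.150000, DF = 0.692020, PV = 1.487844
  t = 5.5000: CF_t = 2.150000, DF = 0.667008, PV = 1.434067
  t = 6.0000: CF_t = 2.150000, DF = 0.642899, PV = 1.382233
  t = 6.5000: CF_t = 2.150000, DF = 0.619662, PV = 1.332273
  t = 7.0000: CF_t = 102.150000, DF = 0.597264, PV = 61.010544
Price P = sum_t PV_t = 82.816608

Answer: Price = 82.8166


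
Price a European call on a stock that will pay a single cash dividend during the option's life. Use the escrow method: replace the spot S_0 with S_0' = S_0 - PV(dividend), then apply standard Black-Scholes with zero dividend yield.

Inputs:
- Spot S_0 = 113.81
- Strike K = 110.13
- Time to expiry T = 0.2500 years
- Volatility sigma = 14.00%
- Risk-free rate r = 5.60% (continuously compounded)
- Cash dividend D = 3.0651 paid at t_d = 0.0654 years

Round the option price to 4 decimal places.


Answer: Price = 4.2609

Derivation:
PV(D) = D * exp(-r * t_d) = 3.0651 * 0.99634430 = 3.05389491
S_0' = S_0 - PV(D) = 113.8100 - 3.05389491 = 110.75610509
d1 = (ln(S_0'/K) + (r + sigma^2/2)*T) / (sigma*sqrt(T)) = 0.31598637
d2 = d1 - sigma*sqrt(T) = 0.24598637
exp(-rT) = 0.98609754
N(d1) = 0.62399357; N(d2) = 0.59715361
C = S_0' * N(d1) - K * exp(-rT) * N(d2) = 110.75610509 * 0.62399357 - 110.1300 * 0.98609754 * 0.59715361 = 4.2609


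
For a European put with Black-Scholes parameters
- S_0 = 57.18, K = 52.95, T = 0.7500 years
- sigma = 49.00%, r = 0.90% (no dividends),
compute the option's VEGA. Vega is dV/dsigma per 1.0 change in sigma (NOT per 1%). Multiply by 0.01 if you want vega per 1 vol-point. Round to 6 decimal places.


d1 = 0.4091966848; d2 = -0.0151557631
phi(d1) = 0.3669023669; exp(-qT) = 1.0000000000; exp(-rT) = 0.9932727301
Vega = S * exp(-qT) * phi(d1) * sqrt(T) = 57.1800 * 1.0000000000 * 0.3669023669 * 0.8660254038 = 18.168760

Answer: Vega = 18.168760


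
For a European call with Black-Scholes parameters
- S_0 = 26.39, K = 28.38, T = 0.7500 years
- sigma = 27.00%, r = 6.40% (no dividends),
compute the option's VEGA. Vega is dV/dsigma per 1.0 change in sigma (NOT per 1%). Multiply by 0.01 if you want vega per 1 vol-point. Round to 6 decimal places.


d1 = 0.0112817612; d2 = -0.2225450978
phi(d1) = 0.3989168929; exp(-qT) = 1.0000000000; exp(-rT) = 0.9531337871
Vega = S * exp(-qT) * phi(d1) * sqrt(T) = 26.3900 * 1.0000000000 * 0.3989168929 * 0.8660254038 = 9.117010

Answer: Vega = 9.117010


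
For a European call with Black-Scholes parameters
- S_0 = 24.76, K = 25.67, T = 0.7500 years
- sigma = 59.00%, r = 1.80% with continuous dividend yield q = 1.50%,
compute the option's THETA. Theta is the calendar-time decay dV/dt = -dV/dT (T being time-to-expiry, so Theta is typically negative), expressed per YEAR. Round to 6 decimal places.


d1 = 0.1892416263; d2 = -0.3217133619
phi(d1) = 0.3918623183; exp(-qT) = 0.9888130446; exp(-rT) = 0.9865907163
Theta = -S*exp(-qT)*phi(d1)*sigma/(2*sqrt(T)) - r*K*exp(-rT)*N(d2) + q*S*exp(-qT)*N(d1)
N(d1) = 0.5750482780; N(d2) = 0.3738349271; sqrt(T) = 0.8660254038
Term 1 = -24.7600 * 0.9888130446 * 0.3918623183 * 0.5900 / (2 * 0.8660254038) = -3.2680576959
Term 2 = -0.0180 * 25.6700 * 0.9865907163 * 0.3738349271 = -0.1704179250
Term 3 = 0.0150 * 24.7600 * 0.9888130446 * 0.5750482780 = 0.2111836996
Theta = -3.2680576959 + (-0.1704179250) + (0.2111836996) = -3.227292

Answer: Theta = -3.227292


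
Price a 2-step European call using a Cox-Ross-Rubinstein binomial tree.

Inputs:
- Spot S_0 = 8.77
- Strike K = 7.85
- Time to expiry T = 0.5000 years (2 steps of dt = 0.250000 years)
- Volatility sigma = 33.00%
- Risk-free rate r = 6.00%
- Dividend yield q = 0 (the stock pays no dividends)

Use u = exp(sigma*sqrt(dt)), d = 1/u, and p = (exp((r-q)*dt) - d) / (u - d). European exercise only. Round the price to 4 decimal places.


dt = T/N = 0.250000
u = exp(sigma*sqrt(dt)) = 1.179393; d = 1/u = 0.847894
p = (exp((r-q)*dt) - d) / (u - d) = 0.504433
Discount per step: exp(-r*dt) = 0.985112
Stock lattice S(k, i) with i counting down-moves:
  k=0: S(0,0) = 8.7700
  k=1: S(1,0) = 10.3433; S(1,1) = 7.4360
  k=2: S(2,0) = 12.1988; S(2,1) = 8.7700; S(2,2) = 6.3050
Terminal payoffs V(N, i) = max(S_T - K, 0):
  V(2,0) = 4.348790; V(2,1) = 0.920000; V(2,2) = 0.000000
Backward induction: V(k, i) = exp(-r*dt) * [p * V(k+1, i) + (1-p) * V(k+1, i+1)].
  V(1,0) = exp(-r*dt) * [p*4.348790 + (1-p)*0.920000] = 2.610149
  V(1,1) = exp(-r*dt) * [p*0.920000 + (1-p)*0.000000] = 0.457169
  V(0,0) = exp(-r*dt) * [p*2.610149 + (1-p)*0.457169] = 1.520229

Answer: Price = V(0,0) = 1.5202


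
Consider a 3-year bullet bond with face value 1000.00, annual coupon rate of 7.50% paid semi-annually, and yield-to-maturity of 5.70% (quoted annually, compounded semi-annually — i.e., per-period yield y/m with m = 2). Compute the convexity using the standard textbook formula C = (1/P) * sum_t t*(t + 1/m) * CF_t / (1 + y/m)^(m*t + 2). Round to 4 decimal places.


Coupon per period c = face * coupon_rate / m = 37.500000
Periods per year m = 2; per-period yield y/m = 0.028500
Number of cashflows N = 6
Cashflows (t years, CF_t, discount factor 1/(1+y/m)^(m*t), PV):
  t = 0.5000: CF_t = 37.500000, DF = 0.972290, PV = 36.460865
  t = 1.0000: CF_t = 37.500000, DF = 0.945347, PV = 35.450525
  t = 1.5000: CF_t = 37.500000, DF = 0.919152, PV = 34.468182
  t = 2.0000: CF_t = 37.500000, DF = 0.893682, PV = 33.513060
  t = 2.5000: CF_t = 37.500000, DF = 0.868917, PV = 32.584404
  t = 3.0000: CF_t = 1037.500000, DF = 0.844840, PV = 876.521007
Price P = sum_t PV_t = 1048.998045
Convexity numerator sum_t t*(t + 1/m) * CF_t / (1+y/m)^(m*t + 2):
  t = 0.5000: term = 17.234091
  t = 1.0000: term = 50.269590
  t = 1.5000: term = 97.753213
  t = 2.0000: term = 158.407411
  t = 2.5000: term = 231.026851
  t = 3.0000: term = 8700.476458
Convexity = (1/P) * sum = 9255.167614 / 1048.998045 = 8.822865

Answer: Convexity = 8.8229


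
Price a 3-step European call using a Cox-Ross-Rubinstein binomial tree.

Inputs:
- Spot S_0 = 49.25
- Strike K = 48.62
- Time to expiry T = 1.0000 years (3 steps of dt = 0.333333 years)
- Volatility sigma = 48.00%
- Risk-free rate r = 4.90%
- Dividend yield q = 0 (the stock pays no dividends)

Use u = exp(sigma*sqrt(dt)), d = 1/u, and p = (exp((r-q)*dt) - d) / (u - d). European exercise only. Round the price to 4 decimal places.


dt = T/N = 0.333333
u = exp(sigma*sqrt(dt)) = 1.319335; d = 1/u = 0.757957
p = (exp((r-q)*dt) - d) / (u - d) = 0.460492
Discount per step: exp(-r*dt) = 0.983799
Stock lattice S(k, i) with i counting down-moves:
  k=0: S(0,0) = 49.2500
  k=1: S(1,0) = 64.9773; S(1,1) = 37.3294
  k=2: S(2,0) = 85.7268; S(2,1) = 49.2500; S(2,2) = 28.2941
  k=3: S(3,0) = 113.1024; S(3,1) = 64.9773; S(3,2) = 37.3294; S(3,3) = 21.4457
Terminal payoffs V(N, i) = max(S_T - K, 0):
  V(3,0) = 64.482417; V(3,1) = 16.357269; V(3,2) = 0.000000; V(3,3) = 0.000000
Backward induction: V(k, i) = exp(-r*dt) * [p * V(k+1, i) + (1-p) * V(k+1, i+1)].
  V(2,0) = exp(-r*dt) * [p*64.482417 + (1-p)*16.357269] = 37.894488
  V(2,1) = exp(-r*dt) * [p*16.357269 + (1-p)*0.000000] = 7.410361
  V(2,2) = exp(-r*dt) * [p*0.000000 + (1-p)*0.000000] = 0.000000
  V(1,0) = exp(-r*dt) * [p*37.894488 + (1-p)*7.410361] = 21.100584
  V(1,1) = exp(-r*dt) * [p*7.410361 + (1-p)*0.000000] = 3.357128
  V(0,0) = exp(-r*dt) * [p*21.100584 + (1-p)*3.357128] = 11.341088

Answer: Price = V(0,0) = 11.3411


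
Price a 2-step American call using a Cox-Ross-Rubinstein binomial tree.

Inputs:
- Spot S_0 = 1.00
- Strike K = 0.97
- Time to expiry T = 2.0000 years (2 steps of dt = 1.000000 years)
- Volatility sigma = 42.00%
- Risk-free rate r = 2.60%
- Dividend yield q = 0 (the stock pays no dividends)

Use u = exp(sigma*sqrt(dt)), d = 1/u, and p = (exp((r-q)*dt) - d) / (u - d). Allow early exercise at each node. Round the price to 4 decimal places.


dt = T/N = 1.000000
u = exp(sigma*sqrt(dt)) = 1.521962; d = 1/u = 0.657047
p = (exp((r-q)*dt) - d) / (u - d) = 0.426972
Discount per step: exp(-r*dt) = 0.974335
Stock lattice S(k, i) with i counting down-moves:
  k=0: S(0,0) = 1.0000
  k=1: S(1,0) = 1.5220; S(1,1) = 0.6570
  k=2: S(2,0) = 2.3164; S(2,1) = 1.0000; S(2,2) = 0.4317
Terminal payoffs V(N, i) = max(S_T - K, 0):
  V(2,0) = 1.346367; V(2,1) = 0.030000; V(2,2) = 0.000000
Backward induction: V(k, i) = exp(-r*dt) * [p * V(k+1, i) + (1-p) * V(k+1, i+1)]; then take max(V_cont, immediate exercise) for American.
  V(1,0) = exp(-r*dt) * [p*1.346367 + (1-p)*0.030000] = 0.576857; exercise = 0.551962; V(1,0) = max -> 0.576857
  V(1,1) = exp(-r*dt) * [p*0.030000 + (1-p)*0.000000] = 0.012480; exercise = 0.000000; V(1,1) = max -> 0.012480
  V(0,0) = exp(-r*dt) * [p*0.576857 + (1-p)*0.012480] = 0.246948; exercise = 0.030000; V(0,0) = max -> 0.246948

Answer: Price = V(0,0) = 0.2469


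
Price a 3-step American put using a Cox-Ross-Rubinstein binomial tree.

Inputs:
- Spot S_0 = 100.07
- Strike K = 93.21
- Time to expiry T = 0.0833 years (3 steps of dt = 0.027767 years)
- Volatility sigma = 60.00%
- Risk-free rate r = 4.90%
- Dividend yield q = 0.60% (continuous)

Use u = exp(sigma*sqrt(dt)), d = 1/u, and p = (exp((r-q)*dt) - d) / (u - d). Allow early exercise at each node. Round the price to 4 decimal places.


dt = T/N = 0.027767
u = exp(sigma*sqrt(dt)) = 1.105149; d = 1/u = 0.904856
p = (exp((r-q)*dt) - d) / (u - d) = 0.480990
Discount per step: exp(-r*dt) = 0.998640
Stock lattice S(k, i) with i counting down-moves:
  k=0: S(0,0) = 100.0700
  k=1: S(1,0) = 110.5922; S(1,1) = 90.5489
  k=2: S(2,0) = 122.2209; S(2,1) = 100.0700; S(2,2) = 81.9337
  k=3: S(3,0) = 135.0723; S(3,1) = 110.5922; S(3,2) = 90.5489; S(3,3) = 74.1381
Terminal payoffs V(N, i) = max(K - S_T, 0):
  V(3,0) = 0.000000; V(3,1) = 0.000000; V(3,2) = 2.661108; V(3,3) = 19.071872
Backward induction: V(k, i) = exp(-r*dt) * [p * V(k+1, i) + (1-p) * V(k+1, i+1)]; then take max(V_cont, immediate exercise) for American.
  V(2,0) = exp(-r*dt) * [p*0.000000 + (1-p)*0.000000] = 0.000000; exercise = 0.000000; V(2,0) = max -> 0.000000
  V(2,1) = exp(-r*dt) * [p*0.000000 + (1-p)*2.661108] = 1.379263; exercise = 0.000000; V(2,1) = max -> 1.379263
  V(2,2) = exp(-r*dt) * [p*2.661108 + (1-p)*19.071872] = 11.163253; exercise = 11.276336; V(2,2) = max -> 11.276336
  V(1,0) = exp(-r*dt) * [p*0.000000 + (1-p)*1.379263] = 0.714877; exercise = 0.000000; V(1,0) = max -> 0.714877
  V(1,1) = exp(-r*dt) * [p*1.379263 + (1-p)*11.276336] = 6.507079; exercise = 2.661108; V(1,1) = max -> 6.507079
  V(0,0) = exp(-r*dt) * [p*0.714877 + (1-p)*6.507079] = 3.716026; exercise = 0.000000; V(0,0) = max -> 3.716026

Answer: Price = V(0,0) = 3.7160


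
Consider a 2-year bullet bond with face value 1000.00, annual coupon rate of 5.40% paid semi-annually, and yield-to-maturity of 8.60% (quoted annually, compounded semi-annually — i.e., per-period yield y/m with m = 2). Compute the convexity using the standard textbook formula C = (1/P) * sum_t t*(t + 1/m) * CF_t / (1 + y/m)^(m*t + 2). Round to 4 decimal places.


Answer: Convexity = 4.3514

Derivation:
Coupon per period c = face * coupon_rate / m = 27.000000
Periods per year m = 2; per-period yield y/m = 0.043000
Number of cashflows N = 4
Cashflows (t years, CF_t, discount factor 1/(1+y/m)^(m*t), PV):
  t = 0.5000: CF_t = 27.000000, DF = 0.958773, PV = 25.886865
  t = 1.0000: CF_t = 27.000000, DF = 0.919245, PV = 24.819621
  t = 1.5000: CF_t = 27.000000, DF = 0.881347, PV = 23.796377
  t = 2.0000: CF_t = 1027.000000, DF = 0.845012, PV = 867.827104
Price P = sum_t PV_t = 942.329967
Convexity numerator sum_t t*(t + 1/m) * CF_t / (1+y/m)^(m*t + 2):
  t = 0.5000: term = 11.898188
  t = 1.0000: term = 34.222977
  t = 1.5000: term = 65.624118
  t = 2.0000: term = 3988.729612
Convexity = (1/P) * sum = 4100.474896 / 942.329967 = 4.351422


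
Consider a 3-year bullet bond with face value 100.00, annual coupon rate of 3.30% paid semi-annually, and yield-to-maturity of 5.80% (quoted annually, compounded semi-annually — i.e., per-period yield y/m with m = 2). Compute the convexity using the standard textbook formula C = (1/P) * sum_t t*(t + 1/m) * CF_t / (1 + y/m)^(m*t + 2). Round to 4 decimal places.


Coupon per period c = face * coupon_rate / m = 1.650000
Periods per year m = 2; per-period yield y/m = 0.029000
Number of cashflows N = 6
Cashflows (t years, CF_t, discount factor 1/(1+y/m)^(m*t), PV):
  t = 0.5000: CF_t = 1.650000, DF = 0.971817, PV = 1.603499
  t = 1.0000: CF_t = 1.650000, DF = 0.944429, PV = 1.558308
  t = 1.5000: CF_t = 1.650000, DF = 0.917812, PV = 1.514390
  t = 2.0000: CF_t = 1.650000, DF = 0.891946, PV = 1.471711
  t = 2.5000: CF_t = 1.650000, DF = 0.866808, PV = 1.430234
  t = 3.0000: CF_t = 101.650000, DF = 0.842379, PV = 85.627869
Price P = sum_t PV_t = 93.206010
Convexity numerator sum_t t*(t + 1/m) * CF_t / (1+y/m)^(m*t + 2):
  t = 0.5000: term = 0.757195
  t = 1.0000: term = 2.207566
  t = 1.5000: term = 4.290702
  t = 2.0000: term = 6.949630
  t = 2.5000: term = 10.130656
  t = 3.0000: term = 849.129021
Convexity = (1/P) * sum = 873.464770 / 93.206010 = 9.371335

Answer: Convexity = 9.3713


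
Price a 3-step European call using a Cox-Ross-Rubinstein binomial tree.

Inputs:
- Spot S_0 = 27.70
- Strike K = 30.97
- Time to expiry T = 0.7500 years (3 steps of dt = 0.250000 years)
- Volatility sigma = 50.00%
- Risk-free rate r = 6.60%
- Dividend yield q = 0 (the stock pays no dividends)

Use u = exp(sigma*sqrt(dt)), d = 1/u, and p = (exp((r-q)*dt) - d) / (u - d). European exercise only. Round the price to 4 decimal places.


dt = T/N = 0.250000
u = exp(sigma*sqrt(dt)) = 1.284025; d = 1/u = 0.778801
p = (exp((r-q)*dt) - d) / (u - d) = 0.470753
Discount per step: exp(-r*dt) = 0.983635
Stock lattice S(k, i) with i counting down-moves:
  k=0: S(0,0) = 27.7000
  k=1: S(1,0) = 35.5675; S(1,1) = 21.5728
  k=2: S(2,0) = 45.6696; S(2,1) = 27.7000; S(2,2) = 16.8009
  k=3: S(3,0) = 58.6409; S(3,1) = 35.5675; S(3,2) = 21.5728; S(3,3) = 13.0846
Terminal payoffs V(N, i) = max(S_T - K, 0):
  V(3,0) = 27.670900; V(3,1) = 4.597504; V(3,2) = 0.000000; V(3,3) = 0.000000
Backward induction: V(k, i) = exp(-r*dt) * [p * V(k+1, i) + (1-p) * V(k+1, i+1)].
  V(2,0) = exp(-r*dt) * [p*27.670900 + (1-p)*4.597504] = 15.206391
  V(2,1) = exp(-r*dt) * [p*4.597504 + (1-p)*0.000000] = 2.128872
  V(2,2) = exp(-r*dt) * [p*0.000000 + (1-p)*0.000000] = 0.000000
  V(1,0) = exp(-r*dt) * [p*15.206391 + (1-p)*2.128872] = 8.149572
  V(1,1) = exp(-r*dt) * [p*2.128872 + (1-p)*0.000000] = 0.985773
  V(0,0) = exp(-r*dt) * [p*8.149572 + (1-p)*0.985773] = 4.286835

Answer: Price = V(0,0) = 4.2868


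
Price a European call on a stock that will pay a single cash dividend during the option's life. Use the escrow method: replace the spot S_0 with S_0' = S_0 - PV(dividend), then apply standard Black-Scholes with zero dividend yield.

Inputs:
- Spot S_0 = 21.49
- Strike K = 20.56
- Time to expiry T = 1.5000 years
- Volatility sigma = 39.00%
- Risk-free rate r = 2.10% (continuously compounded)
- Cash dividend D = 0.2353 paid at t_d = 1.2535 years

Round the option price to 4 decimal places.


PV(D) = D * exp(-r * t_d) = 0.2353 * 0.97401994 = 0.22918689
S_0' = S_0 - PV(D) = 21.4900 - 0.22918689 = 21.26081311
d1 = (ln(S_0'/K) + (r + sigma^2/2)*T) / (sigma*sqrt(T)) = 0.37494607
d2 = d1 - sigma*sqrt(T) = -0.10270443
exp(-rT) = 0.96899096
N(d1) = 0.64614971; N(d2) = 0.45909878
C = S_0' * N(d1) - K * exp(-rT) * N(d2) = 21.26081311 * 0.64614971 - 20.5600 * 0.96899096 * 0.45909878 = 4.5913

Answer: Price = 4.5913


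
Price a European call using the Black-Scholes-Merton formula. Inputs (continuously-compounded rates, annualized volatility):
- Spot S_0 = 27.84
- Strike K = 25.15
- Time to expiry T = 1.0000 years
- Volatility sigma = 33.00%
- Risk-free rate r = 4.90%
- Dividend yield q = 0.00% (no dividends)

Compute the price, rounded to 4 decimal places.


Answer: Price = 5.6833

Derivation:
d1 = (ln(S/K) + (r - q + 0.5*sigma^2) * T) / (sigma * sqrt(T)) = 0.62141194
d2 = d1 - sigma * sqrt(T) = 0.29141194
exp(-rT) = 0.95218113; exp(-qT) = 1.00000000
C = S_0 * exp(-qT) * N(d1) - K * exp(-rT) * N(d2)
N(d1) = 0.73283569; N(d2) = 0.61463186
C = 27.8400 * 1.00000000 * 0.73283569 - 25.1500 * 0.95218113 * 0.61463186 = 5.6833


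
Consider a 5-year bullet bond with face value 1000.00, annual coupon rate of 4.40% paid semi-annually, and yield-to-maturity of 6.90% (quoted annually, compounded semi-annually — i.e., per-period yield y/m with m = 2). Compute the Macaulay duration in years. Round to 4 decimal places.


Coupon per period c = face * coupon_rate / m = 22.000000
Periods per year m = 2; per-period yield y/m = 0.034500
Number of cashflows N = 10
Cashflows (t years, CF_t, discount factor 1/(1+y/m)^(m*t), PV):
  t = 0.5000: CF_t = 22.000000, DF = 0.966651, PV = 21.266312
  t = 1.0000: CF_t = 22.000000, DF = 0.934413, PV = 20.557093
  t = 1.5000: CF_t = 22.000000, DF = 0.903251, PV = 19.871525
  t = 2.0000: CF_t = 22.000000, DF = 0.873128, PV = 19.208821
  t = 2.5000: CF_t = 22.000000, DF = 0.844010, PV = 18.568217
  t = 3.0000: CF_t = 22.000000, DF = 0.815863, PV = 17.948977
  t = 3.5000: CF_t = 22.000000, DF = 0.788654, PV = 17.350389
  t = 4.0000: CF_t = 22.000000, DF = 0.762353, PV = 16.771763
  t = 4.5000: CF_t = 22.000000, DF = 0.736929, PV = 16.212434
  t = 5.0000: CF_t = 1022.000000, DF = 0.712353, PV = 728.024418
Price P = sum_t PV_t = 895.779949
Macaulay numerator sum_t t * PV_t:
  t * PV_t at t = 0.5000: 10.633156
  t * PV_t at t = 1.0000: 20.557093
  t * PV_t at t = 1.5000: 29.807287
  t * PV_t at t = 2.0000: 38.417641
  t * PV_t at t = 2.5000: 46.420543
  t * PV_t at t = 3.0000: 53.846932
  t * PV_t at t = 3.5000: 60.726361
  t * PV_t at t = 4.0000: 67.087053
  t * PV_t at t = 4.5000: 72.955954
  t * PV_t at t = 5.0000: 3640.122090
Macaulay duration D = (sum_t t * PV_t) / P = 4040.574110 / 895.779949 = 4.510677

Answer: Macaulay duration = 4.5107 years


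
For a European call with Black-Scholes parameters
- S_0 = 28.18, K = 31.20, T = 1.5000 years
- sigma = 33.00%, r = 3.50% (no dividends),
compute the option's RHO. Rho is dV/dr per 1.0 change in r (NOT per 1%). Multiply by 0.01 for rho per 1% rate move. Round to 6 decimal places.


Answer: Rho = 16.560921

Derivation:
d1 = 0.0800894362; d2 = -0.3240763714
phi(d1) = 0.3976648587; exp(-qT) = 1.0000000000; exp(-rT) = 0.9488543211
N(d2) = 0.3729401077
Rho = K*T*exp(-rT)*N(d2) = 31.2000 * 1.5000 * 0.9488543211 * 0.3729401077 = 16.560921


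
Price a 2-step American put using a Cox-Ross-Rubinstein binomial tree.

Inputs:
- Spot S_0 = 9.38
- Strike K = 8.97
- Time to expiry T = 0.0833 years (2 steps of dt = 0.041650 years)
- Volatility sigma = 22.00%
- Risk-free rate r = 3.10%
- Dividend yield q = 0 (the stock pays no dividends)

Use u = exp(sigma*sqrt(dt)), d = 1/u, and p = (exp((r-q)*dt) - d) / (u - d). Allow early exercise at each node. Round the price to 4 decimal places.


Answer: Price = V(0,0) = 0.0974

Derivation:
dt = T/N = 0.041650
u = exp(sigma*sqrt(dt)) = 1.045922; d = 1/u = 0.956095
p = (exp((r-q)*dt) - d) / (u - d) = 0.503160
Discount per step: exp(-r*dt) = 0.998710
Stock lattice S(k, i) with i counting down-moves:
  k=0: S(0,0) = 9.3800
  k=1: S(1,0) = 9.8107; S(1,1) = 8.9682
  k=2: S(2,0) = 10.2613; S(2,1) = 9.3800; S(2,2) = 8.5744
Terminal payoffs V(N, i) = max(K - S_T, 0):
  V(2,0) = 0.000000; V(2,1) = 0.000000; V(2,2) = 0.395582
Backward induction: V(k, i) = exp(-r*dt) * [p * V(k+1, i) + (1-p) * V(k+1, i+1)]; then take max(V_cont, immediate exercise) for American.
  V(1,0) = exp(-r*dt) * [p*0.000000 + (1-p)*0.000000] = 0.000000; exercise = 0.000000; V(1,0) = max -> 0.000000
  V(1,1) = exp(-r*dt) * [p*0.000000 + (1-p)*0.395582] = 0.196287; exercise = 0.001832; V(1,1) = max -> 0.196287
  V(0,0) = exp(-r*dt) * [p*0.000000 + (1-p)*0.196287] = 0.097397; exercise = 0.000000; V(0,0) = max -> 0.097397


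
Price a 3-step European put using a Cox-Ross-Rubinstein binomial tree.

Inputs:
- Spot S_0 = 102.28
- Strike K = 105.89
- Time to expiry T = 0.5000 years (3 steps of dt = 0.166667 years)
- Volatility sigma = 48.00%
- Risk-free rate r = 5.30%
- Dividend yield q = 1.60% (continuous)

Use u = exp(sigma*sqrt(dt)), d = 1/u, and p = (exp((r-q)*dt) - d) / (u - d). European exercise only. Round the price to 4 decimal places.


dt = T/N = 0.166667
u = exp(sigma*sqrt(dt)) = 1.216477; d = 1/u = 0.822046
p = (exp((r-q)*dt) - d) / (u - d) = 0.466849
Discount per step: exp(-r*dt) = 0.991206
Stock lattice S(k, i) with i counting down-moves:
  k=0: S(0,0) = 102.2800
  k=1: S(1,0) = 124.4213; S(1,1) = 84.0788
  k=2: S(2,0) = 151.3557; S(2,1) = 102.2800; S(2,2) = 69.1167
  k=3: S(3,0) = 184.1207; S(3,1) = 124.4213; S(3,2) = 84.0788; S(3,3) = 56.8171
Terminal payoffs V(N, i) = max(K - S_T, 0):
  V(3,0) = 0.000000; V(3,1) = 0.000000; V(3,2) = 21.811157; V(3,3) = 49.072941
Backward induction: V(k, i) = exp(-r*dt) * [p * V(k+1, i) + (1-p) * V(k+1, i+1)].
  V(2,0) = exp(-r*dt) * [p*0.000000 + (1-p)*0.000000] = 0.000000
  V(2,1) = exp(-r*dt) * [p*0.000000 + (1-p)*21.811157] = 11.526373
  V(2,2) = exp(-r*dt) * [p*21.811157 + (1-p)*49.072941] = 36.026164
  V(1,0) = exp(-r*dt) * [p*0.000000 + (1-p)*11.526373] = 6.091253
  V(1,1) = exp(-r*dt) * [p*11.526373 + (1-p)*36.026164] = 24.372219
  V(0,0) = exp(-r*dt) * [p*6.091253 + (1-p)*24.372219] = 15.698484

Answer: Price = V(0,0) = 15.6985


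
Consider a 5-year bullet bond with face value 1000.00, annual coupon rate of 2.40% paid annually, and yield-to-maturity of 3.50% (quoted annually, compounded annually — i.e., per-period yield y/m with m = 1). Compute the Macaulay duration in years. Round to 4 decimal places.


Answer: Macaulay duration = 4.7641 years

Derivation:
Coupon per period c = face * coupon_rate / m = 24.000000
Periods per year m = 1; per-period yield y/m = 0.035000
Number of cashflows N = 5
Cashflows (t years, CF_t, discount factor 1/(1+y/m)^(m*t), PV):
  t = 1.0000: CF_t = 24.000000, DF = 0.966184, PV = 23.188406
  t = 2.0000: CF_t = 24.000000, DF = 0.933511, PV = 22.404257
  t = 3.0000: CF_t = 24.000000, DF = 0.901943, PV = 21.646625
  t = 4.0000: CF_t = 24.000000, DF = 0.871442, PV = 20.914613
  t = 5.0000: CF_t = 1024.000000, DF = 0.841973, PV = 862.180523
Price P = sum_t PV_t = 950.334424
Macaulay numerator sum_t t * PV_t:
  t * PV_t at t = 1.0000: 23.188406
  t * PV_t at t = 2.0000: 44.808514
  t * PV_t at t = 3.0000: 64.939875
  t * PV_t at t = 4.0000: 83.658454
  t * PV_t at t = 5.0000: 4310.902614
Macaulay duration D = (sum_t t * PV_t) / P = 4527.497862 / 950.334424 = 4.764110


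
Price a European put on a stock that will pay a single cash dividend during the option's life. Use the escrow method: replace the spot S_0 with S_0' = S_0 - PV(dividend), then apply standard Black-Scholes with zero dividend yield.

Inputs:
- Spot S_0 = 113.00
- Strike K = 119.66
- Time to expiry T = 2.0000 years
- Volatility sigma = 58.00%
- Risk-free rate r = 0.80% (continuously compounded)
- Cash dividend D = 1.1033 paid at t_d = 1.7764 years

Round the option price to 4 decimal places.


Answer: Price = 39.5413

Derivation:
PV(D) = D * exp(-r * t_d) = 1.1033 * 0.98588930 = 1.08773167
S_0' = S_0 - PV(D) = 113.0000 - 1.08773167 = 111.91226833
d1 = (ln(S_0'/K) + (r + sigma^2/2)*T) / (sigma*sqrt(T)) = 0.34801950
d2 = d1 - sigma*sqrt(T) = -0.47222437
exp(-rT) = 0.98412732
N(-d1) = 0.36391277; N(-d2) = 0.68161668
P = K * exp(-rT) * N(-d2) - S_0' * N(-d1) = 119.6600 * 0.98412732 * 0.68161668 - 111.91226833 * 0.36391277 = 39.5413


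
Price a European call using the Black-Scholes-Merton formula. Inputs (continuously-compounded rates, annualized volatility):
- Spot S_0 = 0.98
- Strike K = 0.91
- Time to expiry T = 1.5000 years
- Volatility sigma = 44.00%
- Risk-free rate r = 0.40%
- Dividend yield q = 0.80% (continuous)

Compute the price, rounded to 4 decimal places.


d1 = (ln(S/K) + (r - q + 0.5*sigma^2) * T) / (sigma * sqrt(T)) = 0.39583007
d2 = d1 - sigma * sqrt(T) = -0.14305768
exp(-rT) = 0.99401796; exp(-qT) = 0.98807171
C = S_0 * exp(-qT) * N(d1) - K * exp(-rT) * N(d2)
N(d1) = 0.65388480; N(d2) = 0.44312232
C = 0.9800 * 0.98807171 * 0.65388480 - 0.9100 * 0.99401796 * 0.44312232 = 0.2323

Answer: Price = 0.2323


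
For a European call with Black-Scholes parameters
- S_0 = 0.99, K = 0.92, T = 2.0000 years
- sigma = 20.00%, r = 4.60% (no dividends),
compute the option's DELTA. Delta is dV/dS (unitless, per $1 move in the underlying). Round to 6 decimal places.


Answer: Delta = 0.766067

Derivation:
d1 = 0.7259556779; d2 = 0.4431129655
phi(d1) = 0.3065285571; exp(-qT) = 1.0000000000; exp(-rT) = 0.9121051495
N(d1) = 0.7660670290
Delta = exp(-qT) * N(d1) = 1.0000000000 * 0.7660670290 = 0.766067


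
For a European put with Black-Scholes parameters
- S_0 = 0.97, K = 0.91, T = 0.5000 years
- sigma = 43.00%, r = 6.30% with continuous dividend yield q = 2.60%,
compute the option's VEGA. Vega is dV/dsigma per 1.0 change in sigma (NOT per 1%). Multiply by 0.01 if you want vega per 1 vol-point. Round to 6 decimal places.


d1 = 0.4228711407; d2 = 0.1188152248
phi(d1) = 0.3648209718; exp(-qT) = 0.9870841350; exp(-rT) = 0.9689909565
Vega = S * exp(-qT) * phi(d1) * sqrt(T) = 0.9700 * 0.9870841350 * 0.3648209718 * 0.7071067812 = 0.246996

Answer: Vega = 0.246996


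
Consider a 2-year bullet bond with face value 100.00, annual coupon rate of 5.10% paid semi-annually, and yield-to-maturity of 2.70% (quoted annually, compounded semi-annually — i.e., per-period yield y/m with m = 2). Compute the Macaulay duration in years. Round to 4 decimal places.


Coupon per period c = face * coupon_rate / m = 2.550000
Periods per year m = 2; per-period yield y/m = 0.013500
Number of cashflows N = 4
Cashflows (t years, CF_t, discount factor 1/(1+y/m)^(m*t), PV):
  t = 0.5000: CF_t = 2.550000, DF = 0.986680, PV = 2.516034
  t = 1.0000: CF_t = 2.550000, DF = 0.973537, PV = 2.482520
  t = 1.5000: CF_t = 2.550000, DF = 0.960569, PV = 2.449452
  t = 2.0000: CF_t = 102.550000, DF = 0.947774, PV = 97.194268
Price P = sum_t PV_t = 104.642273
Macaulay numerator sum_t t * PV_t:
  t * PV_t at t = 0.5000: 1.258017
  t * PV_t at t = 1.0000: 2.482520
  t * PV_t at t = 1.5000: 3.674178
  t * PV_t at t = 2.0000: 194.388536
Macaulay duration D = (sum_t t * PV_t) / P = 201.803250 / 104.642273 = 1.928506

Answer: Macaulay duration = 1.9285 years


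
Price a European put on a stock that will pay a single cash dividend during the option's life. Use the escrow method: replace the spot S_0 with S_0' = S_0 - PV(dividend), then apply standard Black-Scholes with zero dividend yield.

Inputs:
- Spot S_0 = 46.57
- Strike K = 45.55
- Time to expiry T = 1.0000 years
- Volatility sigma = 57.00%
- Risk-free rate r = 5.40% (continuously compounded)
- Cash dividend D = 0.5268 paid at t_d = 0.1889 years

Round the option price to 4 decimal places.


PV(D) = D * exp(-r * t_d) = 0.5268 * 0.98985125 = 0.52145364
S_0' = S_0 - PV(D) = 46.5700 - 0.52145364 = 46.04854636
d1 = (ln(S_0'/K) + (r + sigma^2/2)*T) / (sigma*sqrt(T)) = 0.39883434
d2 = d1 - sigma*sqrt(T) = -0.17116566
exp(-rT) = 0.94743211
N(-d1) = 0.34500764; N(-d2) = 0.56795325
P = K * exp(-rT) * N(-d2) - S_0' * N(-d1) = 45.5500 * 0.94743211 * 0.56795325 - 46.04854636 * 0.34500764 = 8.6232

Answer: Price = 8.6232


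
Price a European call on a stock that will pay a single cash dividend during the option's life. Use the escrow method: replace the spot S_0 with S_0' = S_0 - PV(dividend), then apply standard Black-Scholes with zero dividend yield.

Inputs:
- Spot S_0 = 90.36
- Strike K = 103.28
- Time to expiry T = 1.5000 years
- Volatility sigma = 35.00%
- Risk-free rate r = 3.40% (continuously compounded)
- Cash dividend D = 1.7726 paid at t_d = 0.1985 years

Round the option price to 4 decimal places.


PV(D) = D * exp(-r * t_d) = 1.7726 * 0.99327372 = 1.76067700
S_0' = S_0 - PV(D) = 90.3600 - 1.76067700 = 88.59932300
d1 = (ln(S_0'/K) + (r + sigma^2/2)*T) / (sigma*sqrt(T)) = -0.02436549
d2 = d1 - sigma*sqrt(T) = -0.45302620
exp(-rT) = 0.95027867
N(d1) = 0.49028054; N(d2) = 0.32526494
C = S_0' * N(d1) - K * exp(-rT) * N(d2) = 88.59932300 * 0.49028054 - 103.2800 * 0.95027867 * 0.32526494 = 11.5155

Answer: Price = 11.5155


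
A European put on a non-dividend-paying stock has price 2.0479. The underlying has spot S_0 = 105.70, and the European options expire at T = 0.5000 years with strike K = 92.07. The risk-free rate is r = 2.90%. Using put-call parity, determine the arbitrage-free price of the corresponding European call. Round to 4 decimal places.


Answer: Call price = 17.0033

Derivation:
Put-call parity: C - P = S_0 * exp(-qT) - K * exp(-rT).
S_0 * exp(-qT) = 105.7000 * 1.00000000 = 105.70000000
K * exp(-rT) = 92.0700 * 0.98560462 = 90.74461725
C = P + S*exp(-qT) - K*exp(-rT)
C = 2.0479 + 105.70000000 - 90.74461725 = 17.0033


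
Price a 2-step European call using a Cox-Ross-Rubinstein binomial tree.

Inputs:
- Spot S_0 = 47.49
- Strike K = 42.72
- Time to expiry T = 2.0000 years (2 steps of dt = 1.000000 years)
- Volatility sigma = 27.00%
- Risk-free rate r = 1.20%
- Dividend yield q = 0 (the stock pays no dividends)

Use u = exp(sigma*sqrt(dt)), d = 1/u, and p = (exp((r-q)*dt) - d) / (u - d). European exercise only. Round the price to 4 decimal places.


dt = T/N = 1.000000
u = exp(sigma*sqrt(dt)) = 1.309964; d = 1/u = 0.763379
p = (exp((r-q)*dt) - d) / (u - d) = 0.454994
Discount per step: exp(-r*dt) = 0.988072
Stock lattice S(k, i) with i counting down-moves:
  k=0: S(0,0) = 47.4900
  k=1: S(1,0) = 62.2102; S(1,1) = 36.2529
  k=2: S(2,0) = 81.4932; S(2,1) = 47.4900; S(2,2) = 27.6747
Terminal payoffs V(N, i) = max(S_T - K, 0):
  V(2,0) = 38.773166; V(2,1) = 4.770000; V(2,2) = 0.000000
Backward induction: V(k, i) = exp(-r*dt) * [p * V(k+1, i) + (1-p) * V(k+1, i+1)].
  V(1,0) = exp(-r*dt) * [p*38.773166 + (1-p)*4.770000] = 19.999788
  V(1,1) = exp(-r*dt) * [p*4.770000 + (1-p)*0.000000] = 2.144432
  V(0,0) = exp(-r*dt) * [p*19.999788 + (1-p)*2.144432] = 10.146024

Answer: Price = V(0,0) = 10.1460


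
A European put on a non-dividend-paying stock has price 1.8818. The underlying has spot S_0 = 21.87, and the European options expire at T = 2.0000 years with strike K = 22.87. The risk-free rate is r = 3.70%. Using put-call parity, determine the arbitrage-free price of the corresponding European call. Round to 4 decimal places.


Answer: Call price = 2.5131

Derivation:
Put-call parity: C - P = S_0 * exp(-qT) - K * exp(-rT).
S_0 * exp(-qT) = 21.8700 * 1.00000000 = 21.87000000
K * exp(-rT) = 22.8700 * 0.92867169 = 21.23872164
C = P + S*exp(-qT) - K*exp(-rT)
C = 1.8818 + 21.87000000 - 21.23872164 = 2.5131


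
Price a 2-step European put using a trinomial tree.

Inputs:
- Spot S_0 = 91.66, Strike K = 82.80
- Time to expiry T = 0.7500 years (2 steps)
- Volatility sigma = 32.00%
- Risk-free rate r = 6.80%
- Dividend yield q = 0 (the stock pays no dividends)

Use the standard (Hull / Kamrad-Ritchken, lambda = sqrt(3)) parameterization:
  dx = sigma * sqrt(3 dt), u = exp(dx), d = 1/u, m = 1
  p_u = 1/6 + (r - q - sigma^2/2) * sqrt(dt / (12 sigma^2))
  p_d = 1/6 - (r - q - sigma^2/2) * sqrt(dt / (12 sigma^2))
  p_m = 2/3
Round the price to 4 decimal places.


dt = T/N = 0.375000; dx = sigma*sqrt(3*dt) = 0.339411
u = exp(dx) = 1.404121; d = 1/u = 0.712189
p_u = 0.175947, p_m = 0.666667, p_d = 0.157386
Discount per step: exp(-r*dt) = 0.974822
Stock lattice S(k, j) with j the centered position index:
  k=0: S(0,+0) = 91.6600
  k=1: S(1,-1) = 65.2793; S(1,+0) = 91.6600; S(1,+1) = 128.7017
  k=2: S(2,-2) = 46.4912; S(2,-1) = 65.2793; S(2,+0) = 91.6600; S(2,+1) = 128.7017; S(2,+2) = 180.7127
Terminal payoffs V(N, j) = max(K - S_T, 0):
  V(2,-2) = 36.308776; V(2,-1) = 17.520711; V(2,+0) = 0.000000; V(2,+1) = 0.000000; V(2,+2) = 0.000000
Backward induction: V(k, j) = exp(-r*dt) * [p_u * V(k+1, j+1) + p_m * V(k+1, j) + p_d * V(k+1, j-1)]
  V(1,-1) = exp(-r*dt) * [p_u*0.000000 + p_m*17.520711 + p_d*36.308776] = 16.956999
  V(1,+0) = exp(-r*dt) * [p_u*0.000000 + p_m*0.000000 + p_d*17.520711] = 2.688085
  V(1,+1) = exp(-r*dt) * [p_u*0.000000 + p_m*0.000000 + p_d*0.000000] = 0.000000
  V(0,+0) = exp(-r*dt) * [p_u*0.000000 + p_m*2.688085 + p_d*16.956999] = 4.348536

Answer: Price = V(0,0) = 4.3485


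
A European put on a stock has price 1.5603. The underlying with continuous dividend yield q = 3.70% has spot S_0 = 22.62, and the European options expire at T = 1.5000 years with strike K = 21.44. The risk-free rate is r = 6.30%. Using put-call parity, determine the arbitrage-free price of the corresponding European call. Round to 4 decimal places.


Answer: Call price = 3.4524

Derivation:
Put-call parity: C - P = S_0 * exp(-qT) - K * exp(-rT).
S_0 * exp(-qT) = 22.6200 * 0.94601202 = 21.39879198
K * exp(-rT) = 21.4400 * 0.90982773 = 19.50670663
C = P + S*exp(-qT) - K*exp(-rT)
C = 1.5603 + 21.39879198 - 19.50670663 = 3.4524


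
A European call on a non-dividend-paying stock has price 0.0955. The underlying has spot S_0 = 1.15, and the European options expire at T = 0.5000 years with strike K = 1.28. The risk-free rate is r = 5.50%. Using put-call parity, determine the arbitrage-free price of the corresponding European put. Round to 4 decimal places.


Answer: Put price = 0.1908

Derivation:
Put-call parity: C - P = S_0 * exp(-qT) - K * exp(-rT).
S_0 * exp(-qT) = 1.1500 * 1.00000000 = 1.15000000
K * exp(-rT) = 1.2800 * 0.97287468 = 1.24527959
P = C - S*exp(-qT) + K*exp(-rT)
P = 0.0955 - 1.15000000 + 1.24527959 = 0.1908


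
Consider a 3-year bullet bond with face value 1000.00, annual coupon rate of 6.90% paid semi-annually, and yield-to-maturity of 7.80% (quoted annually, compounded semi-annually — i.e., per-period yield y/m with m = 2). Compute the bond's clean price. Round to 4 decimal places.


Answer: Price = 976.3334

Derivation:
Coupon per period c = face * coupon_rate / m = 34.500000
Periods per year m = 2; per-period yield y/m = 0.039000
Number of cashflows N = 6
Cashflows (t years, CF_t, discount factor 1/(1+y/m)^(m*t), PV):
  t = 0.5000: CF_t = 34.500000, DF = 0.962464, PV = 33.205005
  t = 1.0000: CF_t = 34.500000, DF = 0.926337, PV = 31.958619
  t = 1.5000: CF_t = 34.500000, DF = 0.891566, PV = 30.759017
  t = 2.0000: CF_t = 34.500000, DF = 0.858100, PV = 29.604444
  t = 2.5000: CF_t = 34.500000, DF = 0.825890, PV = 28.493209
  t = 3.0000: CF_t = 1034.500000, DF = 0.794889, PV = 822.313101
Price P = sum_t PV_t = 976.333394


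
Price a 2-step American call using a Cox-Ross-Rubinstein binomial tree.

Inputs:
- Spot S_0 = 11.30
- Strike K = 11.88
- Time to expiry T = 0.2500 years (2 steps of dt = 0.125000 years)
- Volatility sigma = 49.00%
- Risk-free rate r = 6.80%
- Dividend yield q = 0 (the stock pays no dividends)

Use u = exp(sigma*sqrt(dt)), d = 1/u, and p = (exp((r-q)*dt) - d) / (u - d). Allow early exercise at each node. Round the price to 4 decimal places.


dt = T/N = 0.125000
u = exp(sigma*sqrt(dt)) = 1.189153; d = 1/u = 0.840935
p = (exp((r-q)*dt) - d) / (u - d) = 0.481312
Discount per step: exp(-r*dt) = 0.991536
Stock lattice S(k, i) with i counting down-moves:
  k=0: S(0,0) = 11.3000
  k=1: S(1,0) = 13.4374; S(1,1) = 9.5026
  k=2: S(2,0) = 15.9792; S(2,1) = 11.3000; S(2,2) = 7.9910
Terminal payoffs V(N, i) = max(S_T - K, 0):
  V(2,0) = 4.099155; V(2,1) = 0.000000; V(2,2) = 0.000000
Backward induction: V(k, i) = exp(-r*dt) * [p * V(k+1, i) + (1-p) * V(k+1, i+1)]; then take max(V_cont, immediate exercise) for American.
  V(1,0) = exp(-r*dt) * [p*4.099155 + (1-p)*0.000000] = 1.956272; exercise = 1.557427; V(1,0) = max -> 1.956272
  V(1,1) = exp(-r*dt) * [p*0.000000 + (1-p)*0.000000] = 0.000000; exercise = 0.000000; V(1,1) = max -> 0.000000
  V(0,0) = exp(-r*dt) * [p*1.956272 + (1-p)*0.000000] = 0.933607; exercise = 0.000000; V(0,0) = max -> 0.933607

Answer: Price = V(0,0) = 0.9336
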